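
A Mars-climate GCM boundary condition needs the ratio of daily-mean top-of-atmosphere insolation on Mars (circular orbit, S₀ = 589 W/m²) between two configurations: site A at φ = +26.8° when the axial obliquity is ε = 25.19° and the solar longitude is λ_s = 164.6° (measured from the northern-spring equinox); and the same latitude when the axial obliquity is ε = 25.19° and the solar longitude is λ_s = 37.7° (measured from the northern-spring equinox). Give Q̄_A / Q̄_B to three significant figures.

Q̄_A / Q̄_B ≈ 0.919

— Configuration A (φ=+26.8°):
Solar declination: sin δ = sin ε · sin λ_s = sin 25.19° × sin 164.6° = 0.11303, so δ = +6.490°.
cos H₀ = −tan(+26.8°) tan(+6.490°) = -0.0575, H₀ = 1.6283 rad.
Bracket: H₀ sin φ sin δ + cos φ cos δ sin H₀ = 1.6283×0.45088×0.11303 + 0.89259×0.99359×0.99835 = 0.082983 + 0.885405 = 0.968388.
Q̄ = (S₀/π) × [bracket] = (589/π) × 0.968388 = 181.56 W/m².
— Configuration B (φ=+26.8°):
Solar declination: sin δ = sin ε · sin λ_s = sin 25.19° × sin 37.7° = 0.26028, so δ = +15.087°.
cos H₀ = −tan(+26.8°) tan(+15.087°) = -0.1362, H₀ = 1.7074 rad.
Bracket: H₀ sin φ sin δ + cos φ cos δ sin H₀ = 1.7074×0.45088×0.26028 + 0.89259×0.96553×0.99069 = 0.200372 + 0.853799 = 1.054171.
Q̄ = (S₀/π) × [bracket] = (589/π) × 1.054171 = 197.64 W/m².
Ratio Q̄_A / Q̄_B = 181.56 / 197.64 = 0.9186.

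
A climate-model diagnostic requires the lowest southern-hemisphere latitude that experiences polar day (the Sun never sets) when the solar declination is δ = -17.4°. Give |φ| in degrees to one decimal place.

Polar day requires cos H₀ = −tan φ tan δ ≤ −1, i.e. tan φ tan δ ≥ 1.
The boundary is |tan φ| · |tan δ| = 1, so |φ| = 90° − |δ| = 90° − 17.4° = 72.6° in the southern hemisphere.

|φ| = 72.6°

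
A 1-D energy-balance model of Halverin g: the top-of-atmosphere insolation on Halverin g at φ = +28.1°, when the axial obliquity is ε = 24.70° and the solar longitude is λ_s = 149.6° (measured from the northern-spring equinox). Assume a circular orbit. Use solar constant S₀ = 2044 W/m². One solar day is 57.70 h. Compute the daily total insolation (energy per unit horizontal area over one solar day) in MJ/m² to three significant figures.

138 MJ/m²

Solar declination: sin δ = sin ε · sin λ_s = sin 24.70° × sin 149.6° = 0.21145, so δ = +12.208°.
cos H₀ = −tan(+28.1°) tan(+12.208°) = -0.1155, H₀ = 1.6866 rad.
Bracket: H₀ sin φ sin δ + cos φ cos δ sin H₀ = 1.6866×0.47101×0.21145 + 0.88213×0.97739×0.99331 = 0.167977 + 0.856417 = 1.024394.
Q̄ = (S₀/π) × [bracket] = (2044/π) × 1.024394 = 666.50 W/m².
Daily total = Q̄ × 57.70 h × 3600 s/h = 666.50 × 57.70 × 3600 / 10⁶ = 138.4 MJ/m².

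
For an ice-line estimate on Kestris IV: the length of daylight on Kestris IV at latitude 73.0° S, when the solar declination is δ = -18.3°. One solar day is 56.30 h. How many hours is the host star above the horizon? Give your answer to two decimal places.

56.30 h

Sunrise equation: cos h₀ = −tan ϕ · tan δ = -1.0817 ≤ −1, so the host star never sets (polar day) and h₀ = π.
Daylight = 2h₀/(2π) × 56.30 h = (3.1416/π) × 56.30 = 56.30 h.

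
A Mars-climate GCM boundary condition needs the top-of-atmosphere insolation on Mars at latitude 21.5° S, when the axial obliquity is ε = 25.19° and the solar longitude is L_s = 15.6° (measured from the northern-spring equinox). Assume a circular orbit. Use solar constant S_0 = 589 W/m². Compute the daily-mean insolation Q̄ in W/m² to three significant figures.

Q̄ ≈ 161 W/m²

Solar declination: sin δ = sin ε · sin L_s = sin 25.19° × sin 15.6° = 0.11446, so δ = +6.572°.
cos h₀ = −tan(-21.5°) tan(+6.572°) = 0.0454, h₀ = 1.5254 rad.
Bracket: h₀ sin ϕ sin δ + cos ϕ cos δ sin h₀ = 1.5254×-0.36650×0.11446 + 0.93042×0.99343×0.99897 = -0.063990 + 0.923355 = 0.859365.
Q̄ = (S_0/π) × [bracket] = (589/π) × 0.859365 = 161.1 W/m².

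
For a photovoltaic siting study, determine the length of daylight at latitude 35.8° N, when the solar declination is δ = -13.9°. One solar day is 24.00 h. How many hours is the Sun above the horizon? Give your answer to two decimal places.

cos H₀ = −tan φ · tan δ = −tan(+35.8°) × tan(-13.900°) = 0.1785, so H₀ = 1.3914 rad = 79.72°.
Daylight = 2H₀/(2π) × 24.00 h = (1.3914/π) × 24.00 = 10.63 h.

10.63 h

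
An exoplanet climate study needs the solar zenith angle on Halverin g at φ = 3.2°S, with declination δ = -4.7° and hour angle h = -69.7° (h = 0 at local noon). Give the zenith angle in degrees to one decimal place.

cos θ_z = sin φ sin δ + cos φ cos δ cos h = 0.004574 + 0.345230 = 0.349804.
θ_z = arccos(0.349804) = 69.5°.

θ_z = 69.5°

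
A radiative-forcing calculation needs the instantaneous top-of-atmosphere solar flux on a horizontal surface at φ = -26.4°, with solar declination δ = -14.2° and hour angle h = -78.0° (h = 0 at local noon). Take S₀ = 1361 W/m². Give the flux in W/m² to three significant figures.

cos θ_z = sin φ sin δ + cos φ cos δ cos h = 0.109072 + 0.180539 = 0.289611.
Flux = S₀ · cos θ_z = 1361 × 0.289611 = 394.2 W/m².

394 W/m²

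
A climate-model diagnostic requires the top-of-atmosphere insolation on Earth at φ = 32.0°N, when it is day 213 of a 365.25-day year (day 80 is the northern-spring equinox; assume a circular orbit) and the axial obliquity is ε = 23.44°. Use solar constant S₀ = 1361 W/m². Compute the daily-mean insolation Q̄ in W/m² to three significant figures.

Q̄ ≈ 465 W/m²

Solar longitude: λ_s = 360° × (213 − 80)/365.25 = 131.088°.
sin δ = sin 23.44° × sin 131.088° = 0.29981, so δ = +17.446°.
cos H₀ = −tan(+32.0°) tan(+17.446°) = -0.1964, H₀ = 1.7685 rad.
Bracket: H₀ sin φ sin δ + cos φ cos δ sin H₀ = 1.7685×0.52992×0.29981 + 0.84805×0.95400×0.98053 = 0.280971 + 0.793288 = 1.074259.
Q̄ = (S₀/π) × [bracket] = (1361/π) × 1.074259 = 465.4 W/m².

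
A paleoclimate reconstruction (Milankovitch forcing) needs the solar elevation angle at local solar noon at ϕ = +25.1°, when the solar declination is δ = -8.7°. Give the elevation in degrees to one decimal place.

56.2°

At local noon the hour angle is zero, so the zenith angle equals |ϕ − δ| = |+25.1° − (-8.700°)| = 33.800°.
Elevation = 90° − 33.800° = 56.2°.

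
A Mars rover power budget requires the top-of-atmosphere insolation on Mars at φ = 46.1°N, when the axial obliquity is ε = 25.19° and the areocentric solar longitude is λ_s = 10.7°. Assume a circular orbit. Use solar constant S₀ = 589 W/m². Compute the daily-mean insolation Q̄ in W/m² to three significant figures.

Q̄ ≈ 147 W/m²

sin δ = sin 25.19° × sin 10.7° = 0.07902, so δ = +4.532°.
cos H₀ = −tan(+46.1°) tan(+4.532°) = -0.0824, H₀ = 1.6533 rad.
Bracket: H₀ sin φ sin δ + cos φ cos δ sin H₀ = 1.6533×0.72055×0.07902 + 0.69340×0.99687×0.99660 = 0.094135 + 0.688879 = 0.783014.
Q̄ = (S₀/π) × [bracket] = (589/π) × 0.783014 = 146.8 W/m².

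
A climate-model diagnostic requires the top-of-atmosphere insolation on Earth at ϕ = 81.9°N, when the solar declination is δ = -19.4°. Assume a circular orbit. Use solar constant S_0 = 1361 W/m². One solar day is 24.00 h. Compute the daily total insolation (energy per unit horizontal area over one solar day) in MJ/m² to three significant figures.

cos h₀ = −tan(+81.9°) tan(-19.400°) = 2.4744 ≥ 1 ⇒ polar night, h₀ = 0 and Q̄ = 0.
Daily total = Q̄ × 24.00 h × 3600 s/h = 0.00 MJ/m².

0.00 MJ/m²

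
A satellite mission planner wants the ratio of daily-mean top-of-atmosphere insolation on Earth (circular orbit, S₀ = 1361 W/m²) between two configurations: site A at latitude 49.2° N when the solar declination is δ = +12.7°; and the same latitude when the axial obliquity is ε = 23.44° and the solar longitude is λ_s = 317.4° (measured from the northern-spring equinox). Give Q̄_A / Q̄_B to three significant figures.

— Configuration A (φ=+49.2°):
cos H₀ = −tan(+49.2°) tan(+12.700°) = -0.2611, H₀ = 1.8349 rad.
Bracket: H₀ sin φ sin δ + cos φ cos δ sin H₀ = 1.8349×0.75700×0.21985 + 0.65342×0.97553×0.96532 = 0.305376 + 0.615325 = 0.920701.
Q̄ = (S₀/π) × [bracket] = (1361/π) × 0.920701 = 398.87 W/m².
— Configuration B (φ=+49.2°):
Solar declination: sin δ = sin ε · sin λ_s = sin 23.44° × sin 317.4° = -0.26925, so δ = -15.620°.
cos H₀ = −tan(+49.2°) tan(-15.620°) = 0.3239, H₀ = 1.2410 rad.
Bracket: H₀ sin φ sin δ + cos φ cos δ sin H₀ = 1.2410×0.75700×-0.26925 + 0.65342×0.96307×0.94609 = -0.252943 + 0.595364 = 0.342421.
Q̄ = (S₀/π) × [bracket] = (1361/π) × 0.342421 = 148.34 W/m².
Ratio Q̄_A / Q̄_B = 398.87 / 148.34 = 2.689.

Q̄_A / Q̄_B ≈ 2.69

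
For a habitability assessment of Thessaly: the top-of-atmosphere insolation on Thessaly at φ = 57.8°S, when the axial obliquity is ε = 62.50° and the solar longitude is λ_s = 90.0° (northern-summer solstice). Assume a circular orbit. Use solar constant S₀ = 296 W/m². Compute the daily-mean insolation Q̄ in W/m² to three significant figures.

Q̄ ≈ 0.00 W/m²

Solar declination: sin δ = sin ε · sin λ_s = sin 62.50° × sin 90.0° = 0.88701, so δ = +62.500°.
cos H₀ = −tan(-57.8°) tan(+62.500°) = 3.0505 ≥ 1 ⇒ polar night, H₀ = 0 and Q̄ = 0.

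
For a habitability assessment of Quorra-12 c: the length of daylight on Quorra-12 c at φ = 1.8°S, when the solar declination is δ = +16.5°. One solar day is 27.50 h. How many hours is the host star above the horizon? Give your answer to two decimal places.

13.67 h

cos H₀ = −tan φ · tan δ = −tan(-1.8°) × tan(+16.500°) = 0.0093, so H₀ = 1.5615 rad = 89.47°.
Daylight = 2H₀/(2π) × 27.50 h = (1.5615/π) × 27.50 = 13.67 h.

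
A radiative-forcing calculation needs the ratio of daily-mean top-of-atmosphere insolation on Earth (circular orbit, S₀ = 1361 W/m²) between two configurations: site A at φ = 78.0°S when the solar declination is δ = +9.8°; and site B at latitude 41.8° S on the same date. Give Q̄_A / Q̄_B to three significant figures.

— Configuration A (φ=-78.0°):
cos H₀ = −tan(-78.0°) tan(+9.800°) = 0.8126, H₀ = 0.6221 rad.
Bracket: H₀ sin φ sin δ + cos φ cos δ sin H₀ = 0.6221×-0.97815×0.17021 + 0.20791×0.98541×0.58278 = -0.103574 + 0.119398 = 0.015824.
Q̄ = (S₀/π) × [bracket] = (1361/π) × 0.015824 = 6.8553 W/m².
— Configuration B (φ=-41.8°):
cos H₀ = −tan(-41.8°) tan(+9.800°) = 0.1544, H₀ = 1.4157 rad.
Bracket: H₀ sin φ sin δ + cos φ cos δ sin H₀ = 1.4157×-0.66653×0.17021 + 0.74548×0.98541×0.98800 = -0.160611 + 0.725788 = 0.565177.
Q̄ = (S₀/π) × [bracket] = (1361/π) × 0.565177 = 244.85 W/m².
Ratio Q̄_A / Q̄_B = 6.8553 / 244.85 = 0.02800.

Q̄_A / Q̄_B ≈ 0.0280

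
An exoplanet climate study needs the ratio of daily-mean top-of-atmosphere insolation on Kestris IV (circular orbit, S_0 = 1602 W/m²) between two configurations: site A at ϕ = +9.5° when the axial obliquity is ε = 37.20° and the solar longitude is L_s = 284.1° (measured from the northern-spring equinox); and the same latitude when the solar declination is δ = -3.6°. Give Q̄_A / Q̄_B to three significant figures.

— Configuration A (ϕ=+9.5°):
Solar declination: sin δ = sin ε · sin L_s = sin 37.20° × sin 284.1° = -0.58638, so δ = -35.901°.
cos h₀ = −tan(+9.5°) tan(-35.901°) = 0.1211, h₀ = 1.4494 rad.
Bracket: h₀ sin ϕ sin δ + cos ϕ cos δ sin h₀ = 1.4494×0.16505×-0.58638 + 0.98629×0.81003×0.99264 = -0.140276 + 0.793044 = 0.652768.
Q̄ = (S_0/π) × [bracket] = (1602/π) × 0.652768 = 332.87 W/m².
— Configuration B (ϕ=+9.5°):
cos h₀ = −tan(+9.5°) tan(-3.600°) = 0.0105, h₀ = 1.5603 rad.
Bracket: h₀ sin ϕ sin δ + cos ϕ cos δ sin h₀ = 1.5603×0.16505×-0.06279 + 0.98629×0.99803×0.99994 = -0.016170 + 0.984288 = 0.968118.
Q̄ = (S_0/π) × [bracket] = (1602/π) × 0.968118 = 493.67 W/m².
Ratio Q̄_A / Q̄_B = 332.87 / 493.67 = 0.6743.

Q̄_A / Q̄_B ≈ 0.674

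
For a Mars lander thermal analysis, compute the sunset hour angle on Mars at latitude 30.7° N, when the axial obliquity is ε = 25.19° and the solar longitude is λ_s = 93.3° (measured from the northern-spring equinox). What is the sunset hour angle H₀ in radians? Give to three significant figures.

Solar declination: sin δ = sin ε · sin λ_s = sin 25.19° × sin 93.3° = 0.42492, so δ = +25.145°.
cos H₀ = −tan φ · tan δ = −tan(+30.7°) × tan(+25.145°) = -0.2787, so H₀ = 1.8532 rad = 106.18°.

H₀ = 1.85 rad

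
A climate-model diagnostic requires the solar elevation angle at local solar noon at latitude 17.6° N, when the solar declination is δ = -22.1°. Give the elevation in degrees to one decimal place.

50.3°

At local noon the hour angle is zero, so the zenith angle equals |ϕ − δ| = |+17.6° − (-22.100°)| = 39.700°.
Elevation = 90° − 39.700° = 50.3°.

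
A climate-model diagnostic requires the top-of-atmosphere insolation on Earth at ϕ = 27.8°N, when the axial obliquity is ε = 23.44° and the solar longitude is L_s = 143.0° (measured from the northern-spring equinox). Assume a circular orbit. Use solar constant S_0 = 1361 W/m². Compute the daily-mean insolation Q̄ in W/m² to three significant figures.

Solar declination: sin δ = sin ε · sin L_s = sin 23.44° × sin 143.0° = 0.23940, so δ = +13.851°.
cos h₀ = −tan(+27.8°) tan(+13.851°) = -0.1300, h₀ = 1.7012 rad.
Bracket: h₀ sin ϕ sin δ + cos ϕ cos δ sin h₀ = 1.7012×0.46639×0.23940 + 0.88458×0.97092×0.99151 = 0.189945 + 0.851565 = 1.041510.
Q̄ = (S_0/π) × [bracket] = (1361/π) × 1.041510 = 451.2 W/m².

Q̄ ≈ 451 W/m²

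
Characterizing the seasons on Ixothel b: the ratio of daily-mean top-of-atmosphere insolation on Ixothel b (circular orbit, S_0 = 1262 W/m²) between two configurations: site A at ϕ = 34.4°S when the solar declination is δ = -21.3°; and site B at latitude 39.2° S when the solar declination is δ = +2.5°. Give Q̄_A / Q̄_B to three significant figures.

— Configuration A (ϕ=-34.4°):
cos h₀ = −tan(-34.4°) tan(-21.300°) = -0.2670, h₀ = 1.8410 rad.
Bracket: h₀ sin ϕ sin δ + cos ϕ cos δ sin h₀ = 1.8410×-0.56497×-0.36325 + 0.82511×0.93169×0.96371 = 0.377820 + 0.740849 = 1.118669.
Q̄ = (S_0/π) × [bracket] = (1262/π) × 1.118669 = 449.38 W/m².
— Configuration B (ϕ=-39.2°):
cos h₀ = −tan(-39.2°) tan(+2.500°) = 0.0356, h₀ = 1.5352 rad.
Bracket: h₀ sin ϕ sin δ + cos ϕ cos δ sin h₀ = 1.5352×-0.63203×0.04362 + 0.77494×0.99905×0.99937 = -0.042324 + 0.773716 = 0.731392.
Q̄ = (S_0/π) × [bracket] = (1262/π) × 0.731392 = 293.81 W/m².
Ratio Q̄_A / Q̄_B = 449.38 / 293.81 = 1.529.

Q̄_A / Q̄_B ≈ 1.53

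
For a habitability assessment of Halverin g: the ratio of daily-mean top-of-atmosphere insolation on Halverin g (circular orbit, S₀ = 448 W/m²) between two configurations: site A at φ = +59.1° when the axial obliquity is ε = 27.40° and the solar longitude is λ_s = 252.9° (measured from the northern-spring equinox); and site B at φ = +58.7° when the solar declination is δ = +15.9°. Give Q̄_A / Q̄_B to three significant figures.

Q̄_A / Q̄_B ≈ 0.0368

— Configuration A (φ=+59.1°):
Solar declination: sin δ = sin ε · sin λ_s = sin 27.40° × sin 252.9° = -0.43986, so δ = -26.095°.
cos H₀ = −tan(+59.1°) tan(-26.095°) = 0.8184, H₀ = 0.6122 rad.
Bracket: H₀ sin φ sin δ + cos φ cos δ sin H₀ = 0.6122×0.85806×-0.43986 + 0.51354×0.89807×0.57470 = -0.231060 + 0.265049 = 0.033989.
Q̄ = (S₀/π) × [bracket] = (448/π) × 0.033989 = 4.8469 W/m².
— Configuration B (φ=+58.7°):
cos H₀ = −tan(+58.7°) tan(+15.900°) = -0.4685, H₀ = 2.0584 rad.
Bracket: H₀ sin φ sin δ + cos φ cos δ sin H₀ = 2.0584×0.85446×0.27396 + 0.51952×0.96174×0.88346 = 0.481846 + 0.441415 = 0.923261.
Q̄ = (S₀/π) × [bracket] = (448/π) × 0.923261 = 131.66 W/m².
Ratio Q̄_A / Q̄_B = 4.8469 / 131.66 = 0.03681.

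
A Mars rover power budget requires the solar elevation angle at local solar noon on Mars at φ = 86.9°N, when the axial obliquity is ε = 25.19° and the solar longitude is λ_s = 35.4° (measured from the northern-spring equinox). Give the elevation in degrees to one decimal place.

17.4°

Solar declination: sin δ = sin ε · sin λ_s = sin 25.19° × sin 35.4° = 0.24655, so δ = +14.274°.
At local noon the hour angle is zero, so the zenith angle equals |φ − δ| = |+86.9° − (+14.274°)| = 72.626°.
Elevation = 90° − 72.626° = 17.4°.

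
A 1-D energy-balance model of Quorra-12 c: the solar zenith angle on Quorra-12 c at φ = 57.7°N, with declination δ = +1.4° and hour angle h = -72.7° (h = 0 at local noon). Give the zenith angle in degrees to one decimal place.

cos θ_z = sin φ sin δ + cos φ cos δ cos h = 0.020652 + 0.158856 = 0.179508.
θ_z = arccos(0.179508) = 79.7°.

θ_z = 79.7°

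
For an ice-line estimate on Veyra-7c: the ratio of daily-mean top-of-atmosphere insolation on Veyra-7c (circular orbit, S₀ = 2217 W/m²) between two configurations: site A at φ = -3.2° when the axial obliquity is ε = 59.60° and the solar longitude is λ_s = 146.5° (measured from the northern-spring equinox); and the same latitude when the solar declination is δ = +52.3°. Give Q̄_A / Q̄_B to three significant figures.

Q̄_A / Q̄_B ≈ 1.54

— Configuration A (φ=-3.2°):
Solar declination: sin δ = sin ε · sin λ_s = sin 59.60° × sin 146.5° = 0.47605, so δ = +28.428°.
cos H₀ = −tan(-3.2°) tan(+28.428°) = 0.0303, H₀ = 1.5405 rad.
Bracket: H₀ sin φ sin δ + cos φ cos δ sin H₀ = 1.5405×-0.05582×0.47605 + 0.99844×0.87942×0.99954 = -0.040936 + 0.877644 = 0.836708.
Q̄ = (S₀/π) × [bracket] = (2217/π) × 0.836708 = 590.46 W/m².
— Configuration B (φ=-3.2°):
cos H₀ = −tan(-3.2°) tan(+52.300°) = 0.0723, H₀ = 1.4984 rad.
Bracket: H₀ sin φ sin δ + cos φ cos δ sin H₀ = 1.4984×-0.05582×0.79122 + 0.99844×0.61153×0.99738 = -0.066178 + 0.608976 = 0.542798.
Q̄ = (S₀/π) × [bracket] = (2217/π) × 0.542798 = 383.05 W/m².
Ratio Q̄_A / Q̄_B = 590.46 / 383.05 = 1.541.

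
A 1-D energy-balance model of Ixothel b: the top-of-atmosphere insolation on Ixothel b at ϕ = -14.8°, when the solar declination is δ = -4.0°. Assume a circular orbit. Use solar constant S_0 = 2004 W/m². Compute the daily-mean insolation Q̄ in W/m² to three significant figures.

Q̄ ≈ 633 W/m²

cos h₀ = −tan(-14.8°) tan(-4.000°) = -0.0185, h₀ = 1.5893 rad.
Bracket: h₀ sin ϕ sin δ + cos ϕ cos δ sin h₀ = 1.5893×-0.25545×-0.06976 + 0.96682×0.99756×0.99983 = 0.028322 + 0.964297 = 0.992619.
Q̄ = (S_0/π) × [bracket] = (2004/π) × 0.992619 = 633.2 W/m².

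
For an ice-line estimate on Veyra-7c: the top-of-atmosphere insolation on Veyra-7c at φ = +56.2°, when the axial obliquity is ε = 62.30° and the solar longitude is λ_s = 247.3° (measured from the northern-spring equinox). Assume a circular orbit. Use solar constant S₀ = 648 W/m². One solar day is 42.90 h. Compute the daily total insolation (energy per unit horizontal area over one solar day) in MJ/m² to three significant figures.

0.00 MJ/m²

Solar declination: sin δ = sin ε · sin λ_s = sin 62.30° × sin 247.3° = -0.81681, so δ = -54.767°.
cos H₀ = −tan(+56.2°) tan(-54.767°) = 2.1150 ≥ 1 ⇒ polar night, H₀ = 0 and Q̄ = 0.
Daily total = Q̄ × 42.90 h × 3600 s/h = 0.00 MJ/m².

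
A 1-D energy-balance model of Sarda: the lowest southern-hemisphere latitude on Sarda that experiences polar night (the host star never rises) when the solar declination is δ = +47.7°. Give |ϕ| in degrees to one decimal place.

Polar night requires cos h₀ = −tan ϕ tan δ ≥ 1, i.e. tan ϕ tan δ ≤ −1.
The boundary is |tan ϕ| · |tan δ| = 1, so |ϕ| = 90° − |δ| = 90° − 47.7° = 42.3° in the southern hemisphere.

|ϕ| = 42.3°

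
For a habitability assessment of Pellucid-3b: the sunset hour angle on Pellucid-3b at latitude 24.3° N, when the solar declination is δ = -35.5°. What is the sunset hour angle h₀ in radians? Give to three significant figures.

h₀ = 1.24 rad

cos h₀ = −tan ϕ · tan δ = −tan(+24.3°) × tan(-35.500°) = 0.3221, so h₀ = 1.2429 rad = 71.21°.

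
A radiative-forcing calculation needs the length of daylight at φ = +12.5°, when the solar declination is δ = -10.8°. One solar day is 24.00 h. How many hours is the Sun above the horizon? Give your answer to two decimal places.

cos H₀ = −tan φ · tan δ = −tan(+12.5°) × tan(-10.800°) = 0.0423, so H₀ = 1.5285 rad = 87.58°.
Daylight = 2H₀/(2π) × 24.00 h = (1.5285/π) × 24.00 = 11.68 h.

11.68 h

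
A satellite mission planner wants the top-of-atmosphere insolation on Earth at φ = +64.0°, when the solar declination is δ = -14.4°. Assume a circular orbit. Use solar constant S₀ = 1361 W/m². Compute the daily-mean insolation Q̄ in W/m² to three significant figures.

Q̄ ≈ 58.0 W/m²

cos H₀ = −tan(+64.0°) tan(-14.400°) = 0.5264, H₀ = 1.0164 rad.
Bracket: H₀ sin φ sin δ + cos φ cos δ sin H₀ = 1.0164×0.89879×-0.24869 + 0.43837×0.96858×0.85022 = -0.227186 + 0.361000 = 0.133814.
Q̄ = (S₀/π) × [bracket] = (1361/π) × 0.133814 = 57.97 W/m².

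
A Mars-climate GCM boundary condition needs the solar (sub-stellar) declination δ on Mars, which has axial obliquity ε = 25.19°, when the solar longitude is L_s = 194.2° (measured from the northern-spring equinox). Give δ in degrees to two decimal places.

δ = -5.99°

sin δ = sin ε · sin L_s = sin 25.19° × sin 194.2° = -0.104408.
δ = arcsin(-0.104408) = -5.99°.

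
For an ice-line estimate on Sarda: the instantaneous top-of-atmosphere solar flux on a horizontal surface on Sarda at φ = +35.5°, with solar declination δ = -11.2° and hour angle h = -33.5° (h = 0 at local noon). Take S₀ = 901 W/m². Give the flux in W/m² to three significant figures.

498 W/m²

cos θ_z = sin φ sin δ + cos φ cos δ cos h = -0.112792 + 0.665950 = 0.553158.
Flux = S₀ · cos θ_z = 901 × 0.553158 = 498.4 W/m².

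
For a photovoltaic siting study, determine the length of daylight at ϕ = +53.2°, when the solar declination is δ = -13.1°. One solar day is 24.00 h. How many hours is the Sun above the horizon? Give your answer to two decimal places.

9.58 h

cos h₀ = −tan ϕ · tan δ = −tan(+53.2°) × tan(-13.100°) = 0.3111, so h₀ = 1.2545 rad = 71.88°.
Daylight = 2h₀/(2π) × 24.00 h = (1.2545/π) × 24.00 = 9.58 h.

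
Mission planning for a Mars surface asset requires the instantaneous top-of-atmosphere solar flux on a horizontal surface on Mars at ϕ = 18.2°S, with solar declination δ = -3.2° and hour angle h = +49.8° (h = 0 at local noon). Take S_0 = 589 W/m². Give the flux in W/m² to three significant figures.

371 W/m²

cos θ_z = sin ϕ sin δ + cos ϕ cos δ cos h = 0.017435 + 0.612211 = 0.629646.
Flux = S_0 · cos θ_z = 589 × 0.629646 = 370.9 W/m².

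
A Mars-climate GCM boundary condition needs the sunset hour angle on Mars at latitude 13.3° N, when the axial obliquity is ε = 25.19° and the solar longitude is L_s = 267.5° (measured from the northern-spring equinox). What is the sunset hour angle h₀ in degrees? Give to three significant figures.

h₀ = 83.6°

Solar declination: sin δ = sin ε · sin L_s = sin 25.19° × sin 267.5° = -0.42522, so δ = -25.164°.
cos h₀ = −tan ϕ · tan δ = −tan(+13.3°) × tan(-25.164°) = 0.1111, so h₀ = 1.4595 rad = 83.62°.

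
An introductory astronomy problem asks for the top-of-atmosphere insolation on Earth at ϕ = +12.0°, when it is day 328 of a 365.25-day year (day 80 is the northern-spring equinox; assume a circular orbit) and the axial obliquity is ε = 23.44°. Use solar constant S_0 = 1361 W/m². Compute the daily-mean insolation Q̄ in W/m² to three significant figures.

Solar longitude: L_s = 360° × (328 − 80)/365.25 = 244.435°.
sin δ = sin 23.44° × sin 244.435° = -0.35884, so δ = -21.029°.
cos h₀ = −tan(+12.0°) tan(-21.029°) = 0.0817, h₀ = 1.4890 rad.
Bracket: h₀ sin ϕ sin δ + cos ϕ cos δ sin h₀ = 1.4890×0.20791×-0.35884 + 0.97815×0.93340×0.99666 = -0.111089 + 0.909956 = 0.798867.
Q̄ = (S_0/π) × [bracket] = (1361/π) × 0.798867 = 346.1 W/m².

Q̄ ≈ 346 W/m²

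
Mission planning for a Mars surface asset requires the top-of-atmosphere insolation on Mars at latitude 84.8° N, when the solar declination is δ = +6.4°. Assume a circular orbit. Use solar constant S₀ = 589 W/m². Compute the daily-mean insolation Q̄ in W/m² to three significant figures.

cos H₀ = −tan(+84.8°) tan(+6.400°) = -1.2325 ≤ −1 ⇒ polar day, H₀ = π.
Bracket: H₀ sin φ sin δ + cos φ cos δ sin H₀ = 3.1416×0.99588×0.11147 + 0.09063×0.99377×0.00000 = 0.348751 + 0.000000 = 0.348751.
Q̄ = (S₀/π) × [bracket] = (589/π) × 0.348751 = 65.39 W/m².

Q̄ ≈ 65.4 W/m²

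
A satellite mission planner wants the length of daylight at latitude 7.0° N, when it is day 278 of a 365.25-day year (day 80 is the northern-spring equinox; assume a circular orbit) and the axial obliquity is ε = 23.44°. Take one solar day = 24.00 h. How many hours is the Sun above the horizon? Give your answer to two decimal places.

11.90 h

Solar longitude: λ_s = 360° × (278 − 80)/365.25 = 195.154°.
sin δ = sin 23.44° × sin 195.154° = -0.10399, so δ = -5.969°.
cos H₀ = −tan φ · tan δ = −tan(+7.0°) × tan(-5.969°) = 0.0128, so H₀ = 1.5580 rad = 89.26°.
Daylight = 2H₀/(2π) × 24.00 h = (1.5580/π) × 24.00 = 11.90 h.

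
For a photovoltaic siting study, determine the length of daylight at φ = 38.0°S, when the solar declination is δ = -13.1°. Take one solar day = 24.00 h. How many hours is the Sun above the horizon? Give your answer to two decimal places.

13.40 h

cos H₀ = −tan φ · tan δ = −tan(-38.0°) × tan(-13.100°) = -0.1818, so H₀ = 1.7536 rad = 100.48°.
Daylight = 2H₀/(2π) × 24.00 h = (1.7536/π) × 24.00 = 13.40 h.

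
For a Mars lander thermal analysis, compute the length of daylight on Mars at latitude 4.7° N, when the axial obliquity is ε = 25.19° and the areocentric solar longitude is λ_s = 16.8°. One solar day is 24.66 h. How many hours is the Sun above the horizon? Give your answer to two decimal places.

sin δ = sin 25.19° × sin 16.8° = 0.12302, so δ = +7.066°.
cos H₀ = −tan φ · tan δ = −tan(+4.7°) × tan(+7.066°) = -0.0102, so H₀ = 1.5810 rad = 90.58°.
Daylight = 2H₀/(2π) × 24.66 h = (1.5810/π) × 24.66 = 12.41 h.

12.41 h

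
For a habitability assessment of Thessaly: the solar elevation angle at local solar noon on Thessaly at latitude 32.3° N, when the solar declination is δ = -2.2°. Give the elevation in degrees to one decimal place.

At local noon the hour angle is zero, so the zenith angle equals |ϕ − δ| = |+32.3° − (-2.200°)| = 34.500°.
Elevation = 90° − 34.500° = 55.5°.

55.5°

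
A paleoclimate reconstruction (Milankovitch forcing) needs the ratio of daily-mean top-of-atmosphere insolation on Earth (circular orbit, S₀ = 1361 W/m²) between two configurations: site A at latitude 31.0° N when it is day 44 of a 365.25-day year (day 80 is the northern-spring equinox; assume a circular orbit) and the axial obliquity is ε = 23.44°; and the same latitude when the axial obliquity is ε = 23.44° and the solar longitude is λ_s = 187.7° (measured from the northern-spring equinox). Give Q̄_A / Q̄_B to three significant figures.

— Configuration A (φ=+31.0°):
Solar longitude: λ_s = 360° × (44 − 80)/365.25 = -35.483°, i.e. -35.483° + 360° = 324.517°.
sin δ = sin 23.44° × sin 324.517° = -0.23090, so δ = -13.350°.
cos H₀ = −tan(+31.0°) tan(-13.350°) = 0.1426, H₀ = 1.4277 rad.
Bracket: H₀ sin φ sin δ + cos φ cos δ sin H₀ = 1.4277×0.51504×-0.23090 + 0.85717×0.97298×0.98978 = -0.169786 + 0.825486 = 0.655700.
Q̄ = (S₀/π) × [bracket] = (1361/π) × 0.655700 = 284.06 W/m².
— Configuration B (φ=+31.0°):
Solar declination: sin δ = sin ε · sin λ_s = sin 23.44° × sin 187.7° = -0.05330, so δ = -3.055°.
cos H₀ = −tan(+31.0°) tan(-3.055°) = 0.0321, H₀ = 1.5387 rad.
Bracket: H₀ sin φ sin δ + cos φ cos δ sin H₀ = 1.5387×0.51504×-0.05330 + 0.85717×0.99858×0.99949 = -0.042240 + 0.855516 = 0.813276.
Q̄ = (S₀/π) × [bracket] = (1361/π) × 0.813276 = 352.33 W/m².
Ratio Q̄_A / Q̄_B = 284.06 / 352.33 = 0.8062.

Q̄_A / Q̄_B ≈ 0.806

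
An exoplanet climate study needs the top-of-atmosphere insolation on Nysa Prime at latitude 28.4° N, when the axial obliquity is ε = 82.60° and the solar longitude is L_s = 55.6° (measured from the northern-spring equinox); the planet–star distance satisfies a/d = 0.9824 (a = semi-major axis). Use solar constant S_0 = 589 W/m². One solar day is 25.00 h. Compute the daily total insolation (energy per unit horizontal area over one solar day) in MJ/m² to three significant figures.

Solar declination: sin δ = sin ε · sin L_s = sin 82.60° × sin 55.6° = 0.81824, so δ = +54.909°.
cos h₀ = −tan(+28.4°) tan(+54.909°) = -0.7696, h₀ = 2.4490 rad.
Bracket: h₀ sin ϕ sin δ + cos ϕ cos δ sin h₀ = 2.4490×0.47562×0.81824 + 0.87965×0.57487×0.63853 = 0.953081 + 0.322895 = 1.275976.
Inverse-square distance factor (a/d)² = 0.9824² = 0.965110.
Q̄ = (S_0/π) × 0.965110 × [bracket] = (589/π) × 0.965110 × 1.275976 = 230.88 W/m².
Daily total = Q̄ × 25.00 h × 3600 s/h = 230.88 × 25.00 × 3600 / 10⁶ = 20.78 MJ/m².

20.8 MJ/m²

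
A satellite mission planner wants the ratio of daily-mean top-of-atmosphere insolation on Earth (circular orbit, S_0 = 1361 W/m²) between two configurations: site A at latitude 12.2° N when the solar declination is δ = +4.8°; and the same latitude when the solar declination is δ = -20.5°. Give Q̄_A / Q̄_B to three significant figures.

— Configuration A (ϕ=+12.2°):
cos h₀ = −tan(+12.2°) tan(+4.800°) = -0.0182, h₀ = 1.5890 rad.
Bracket: h₀ sin ϕ sin δ + cos ϕ cos δ sin h₀ = 1.5890×0.21132×0.08368 + 0.97742×0.99649×0.99984 = 0.028099 + 0.973833 = 1.001932.
Q̄ = (S_0/π) × [bracket] = (1361/π) × 1.001932 = 434.06 W/m².
— Configuration B (ϕ=+12.2°):
cos h₀ = −tan(+12.2°) tan(-20.500°) = 0.0808, h₀ = 1.4899 rad.
Bracket: h₀ sin ϕ sin δ + cos ϕ cos δ sin h₀ = 1.4899×0.21132×-0.35021 + 0.97742×0.93667×0.99673 = -0.110262 + 0.912526 = 0.802264.
Q̄ = (S_0/π) × [bracket] = (1361/π) × 0.802264 = 347.56 W/m².
Ratio Q̄_A / Q̄_B = 434.06 / 347.56 = 1.249.

Q̄_A / Q̄_B ≈ 1.25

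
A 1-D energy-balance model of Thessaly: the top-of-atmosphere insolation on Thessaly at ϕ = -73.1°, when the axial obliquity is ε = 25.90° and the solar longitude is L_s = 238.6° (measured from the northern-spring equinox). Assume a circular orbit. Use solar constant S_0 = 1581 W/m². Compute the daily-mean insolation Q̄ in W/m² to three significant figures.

Solar declination: sin δ = sin ε · sin L_s = sin 25.90° × sin 238.6° = -0.37283, so δ = -21.890°.
cos h₀ = −tan(-73.1°) tan(-21.890°) = -1.3225 ≤ −1 ⇒ polar day, h₀ = π.
Bracket: h₀ sin ϕ sin δ + cos ϕ cos δ sin h₀ = 3.1416×-0.95681×-0.37283 + 0.29070×0.92790×0.00000 = 1.120695 + 0.000000 = 1.120695.
Q̄ = (S_0/π) × [bracket] = (1581/π) × 1.120695 = 564.0 W/m².

Q̄ ≈ 564 W/m²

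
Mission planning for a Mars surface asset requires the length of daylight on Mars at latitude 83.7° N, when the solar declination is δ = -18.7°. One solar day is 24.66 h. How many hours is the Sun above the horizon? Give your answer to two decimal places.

cos h₀ = −tan ϕ · tan δ = 3.0659 ≥ 1, so the Sun never rises (polar night) and h₀ = 0.
Daylight = 2h₀/(2π) × 24.66 h = (0.0000/π) × 24.66 = 0.00 h.

0.00 h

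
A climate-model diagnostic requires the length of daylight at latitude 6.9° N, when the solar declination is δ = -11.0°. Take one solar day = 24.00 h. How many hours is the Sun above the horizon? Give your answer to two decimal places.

cos H₀ = −tan φ · tan δ = −tan(+6.9°) × tan(-11.000°) = 0.0235, so H₀ = 1.5473 rad = 88.65°.
Daylight = 2H₀/(2π) × 24.00 h = (1.5473/π) × 24.00 = 11.82 h.

11.82 h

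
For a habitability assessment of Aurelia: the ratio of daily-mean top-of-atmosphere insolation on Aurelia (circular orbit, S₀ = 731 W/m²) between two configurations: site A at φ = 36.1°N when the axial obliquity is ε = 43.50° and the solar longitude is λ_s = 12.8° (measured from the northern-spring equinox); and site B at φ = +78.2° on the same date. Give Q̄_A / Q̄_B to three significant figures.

— Configuration A (φ=+36.1°):
Solar declination: sin δ = sin ε · sin λ_s = sin 43.50° × sin 12.8° = 0.15250, so δ = +8.772°.
cos H₀ = −tan(+36.1°) tan(+8.772°) = -0.1125, H₀ = 1.6836 rad.
Bracket: H₀ sin φ sin δ + cos φ cos δ sin H₀ = 1.6836×0.58920×0.15250 + 0.80799×0.98830×0.99365 = 0.151277 + 0.793466 = 0.944743.
Q̄ = (S₀/π) × [bracket] = (731/π) × 0.944743 = 219.83 W/m².
— Configuration B (φ=+78.2°):
cos H₀ = −tan(+78.2°) tan(+8.772°) = -0.7386, H₀ = 2.4018 rad.
Bracket: H₀ sin φ sin δ + cos φ cos δ sin H₀ = 2.4018×0.97887×0.15250 + 0.20450×0.98830×0.67411 = 0.358535 + 0.136243 = 0.494778.
Q̄ = (S₀/π) × [bracket] = (731/π) × 0.494778 = 115.13 W/m².
Ratio Q̄_A / Q̄_B = 219.83 / 115.13 = 1.909.

Q̄_A / Q̄_B ≈ 1.91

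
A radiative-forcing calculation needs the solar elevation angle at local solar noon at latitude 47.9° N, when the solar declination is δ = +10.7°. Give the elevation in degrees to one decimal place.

52.8°

At local noon the hour angle is zero, so the zenith angle equals |φ − δ| = |+47.9° − (+10.700°)| = 37.200°.
Elevation = 90° − 37.200° = 52.8°.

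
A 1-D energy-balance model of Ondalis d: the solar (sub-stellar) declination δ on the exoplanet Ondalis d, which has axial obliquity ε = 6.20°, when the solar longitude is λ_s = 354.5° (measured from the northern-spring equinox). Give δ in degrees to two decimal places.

sin δ = sin ε · sin λ_s = sin 6.20° × sin 354.5° = -0.010351.
δ = arcsin(-0.010351) = -0.59°.

δ = -0.59°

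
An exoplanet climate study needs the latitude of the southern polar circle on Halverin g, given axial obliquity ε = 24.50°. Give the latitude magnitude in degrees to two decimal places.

65.50°

The polar circle is the lowest latitude that experiences at least one full rotation of continuous darkness at the northern-summer solstice; it lies at |φ| = 90° − ε = 90° − 24.50° = 65.50°.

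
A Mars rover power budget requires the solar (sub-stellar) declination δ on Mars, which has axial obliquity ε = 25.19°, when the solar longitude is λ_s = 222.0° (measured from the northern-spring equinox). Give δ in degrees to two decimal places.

δ = -16.55°

sin δ = sin ε · sin λ_s = sin 25.19° × sin 222.0° = -0.284796.
δ = arcsin(-0.284796) = -16.55°.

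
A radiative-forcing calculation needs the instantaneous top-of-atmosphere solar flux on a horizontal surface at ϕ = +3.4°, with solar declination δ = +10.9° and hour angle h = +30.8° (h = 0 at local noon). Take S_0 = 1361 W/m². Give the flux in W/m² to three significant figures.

cos θ_z = sin ϕ sin δ + cos ϕ cos δ cos h = 0.011215 + 0.841979 = 0.853194.
Flux = S_0 · cos θ_z = 1361 × 0.853194 = 1161 W/m².

1.16e+03 W/m²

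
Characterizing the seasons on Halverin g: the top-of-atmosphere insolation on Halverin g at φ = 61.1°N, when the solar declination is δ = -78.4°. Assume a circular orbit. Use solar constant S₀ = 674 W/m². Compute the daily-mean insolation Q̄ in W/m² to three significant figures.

Q̄ ≈ 0.00 W/m²

cos H₀ = −tan(+61.1°) tan(-78.400°) = 8.8249 ≥ 1 ⇒ polar night, H₀ = 0 and Q̄ = 0.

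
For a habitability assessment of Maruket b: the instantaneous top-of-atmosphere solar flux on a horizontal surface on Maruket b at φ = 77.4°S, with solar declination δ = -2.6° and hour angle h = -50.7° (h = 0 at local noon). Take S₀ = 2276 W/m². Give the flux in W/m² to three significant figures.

cos θ_z = sin φ sin δ + cos φ cos δ cos h = 0.044271 + 0.138026 = 0.182297.
Flux = S₀ · cos θ_z = 2276 × 0.182297 = 414.9 W/m².

415 W/m²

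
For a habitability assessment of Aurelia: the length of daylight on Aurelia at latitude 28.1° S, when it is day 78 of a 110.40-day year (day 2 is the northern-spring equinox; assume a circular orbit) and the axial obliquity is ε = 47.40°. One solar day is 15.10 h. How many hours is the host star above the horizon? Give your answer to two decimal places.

10.05 h

Solar longitude: λ_s = 360° × (78 − 2)/110.40 = 247.826°.
sin δ = sin 47.40° × sin 247.826° = -0.68166, so δ = -42.973°.
cos H₀ = −tan φ · tan δ = −tan(-28.1°) × tan(-42.973°) = -0.4975, so H₀ = 2.0915 rad = 119.83°.
Daylight = 2H₀/(2π) × 15.10 h = (2.0915/π) × 15.10 = 10.05 h.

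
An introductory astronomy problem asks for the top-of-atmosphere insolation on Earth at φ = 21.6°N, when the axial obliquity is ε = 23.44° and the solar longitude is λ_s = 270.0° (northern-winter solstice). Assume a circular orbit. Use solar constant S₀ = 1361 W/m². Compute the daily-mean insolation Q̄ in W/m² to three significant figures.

Q̄ ≈ 275 W/m²

Solar declination: sin δ = sin ε · sin λ_s = sin 23.44° × sin 270.0° = -0.39779, so δ = -23.440°.
cos H₀ = −tan(+21.6°) tan(-23.440°) = 0.1717, H₀ = 1.3983 rad.
Bracket: H₀ sin φ sin δ + cos φ cos δ sin H₀ = 1.3983×0.36812×-0.39779 + 0.92978×0.91748×0.98516 = -0.204759 + 0.840395 = 0.635636.
Q̄ = (S₀/π) × [bracket] = (1361/π) × 0.635636 = 275.4 W/m².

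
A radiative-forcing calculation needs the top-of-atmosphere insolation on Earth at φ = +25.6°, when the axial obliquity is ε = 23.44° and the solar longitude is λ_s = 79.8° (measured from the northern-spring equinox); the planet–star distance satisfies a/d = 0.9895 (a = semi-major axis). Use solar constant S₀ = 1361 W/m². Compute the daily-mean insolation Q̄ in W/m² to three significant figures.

Q̄ ≈ 472 W/m²

Solar declination: sin δ = sin ε · sin λ_s = sin 23.44° × sin 79.8° = 0.39150, so δ = +23.048°.
cos H₀ = −tan(+25.6°) tan(+23.048°) = -0.2038, H₀ = 1.7761 rad.
Bracket: H₀ sin φ sin δ + cos φ cos δ sin H₀ = 1.7761×0.43209×0.39150 + 0.90183×0.92018×0.97900 = 0.300451 + 0.812419 = 1.112870.
Inverse-square distance factor (a/d)² = 0.9895² = 0.979110.
Q̄ = (S₀/π) × 0.979110 × [bracket] = (1361/π) × 0.979110 × 1.112870 = 472.0 W/m².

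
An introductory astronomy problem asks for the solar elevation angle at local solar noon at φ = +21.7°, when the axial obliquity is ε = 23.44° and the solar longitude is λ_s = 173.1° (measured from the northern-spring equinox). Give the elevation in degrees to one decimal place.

71.0°

Solar declination: sin δ = sin ε · sin λ_s = sin 23.44° × sin 173.1° = 0.04779, so δ = +2.739°.
At local noon the hour angle is zero, so the zenith angle equals |φ − δ| = |+21.7° − (+2.739°)| = 18.961°.
Elevation = 90° − 18.961° = 71.0°.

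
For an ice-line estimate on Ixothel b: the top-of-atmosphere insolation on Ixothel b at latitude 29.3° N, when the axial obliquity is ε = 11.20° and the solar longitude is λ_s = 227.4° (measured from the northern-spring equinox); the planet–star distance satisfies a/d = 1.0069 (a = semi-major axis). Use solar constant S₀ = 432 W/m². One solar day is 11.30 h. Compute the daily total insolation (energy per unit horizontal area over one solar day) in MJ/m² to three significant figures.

Solar declination: sin δ = sin ε · sin λ_s = sin 11.20° × sin 227.4° = -0.14298, so δ = -8.220°.
cos H₀ = −tan(+29.3°) tan(-8.220°) = 0.0811, H₀ = 1.4896 rad.
Bracket: H₀ sin φ sin δ + cos φ cos δ sin H₀ = 1.4896×0.48938×-0.14298 + 0.87207×0.98973×0.99671 = -0.104230 + 0.860274 = 0.756044.
Inverse-square distance factor (a/d)² = 1.0069² = 1.013848.
Q̄ = (S₀/π) × 1.013848 × [bracket] = (432/π) × 1.013848 × 0.756044 = 105.40 W/m².
Daily total = Q̄ × 11.30 h × 3600 s/h = 105.40 × 11.30 × 3600 / 10⁶ = 4.288 MJ/m².

4.29 MJ/m²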